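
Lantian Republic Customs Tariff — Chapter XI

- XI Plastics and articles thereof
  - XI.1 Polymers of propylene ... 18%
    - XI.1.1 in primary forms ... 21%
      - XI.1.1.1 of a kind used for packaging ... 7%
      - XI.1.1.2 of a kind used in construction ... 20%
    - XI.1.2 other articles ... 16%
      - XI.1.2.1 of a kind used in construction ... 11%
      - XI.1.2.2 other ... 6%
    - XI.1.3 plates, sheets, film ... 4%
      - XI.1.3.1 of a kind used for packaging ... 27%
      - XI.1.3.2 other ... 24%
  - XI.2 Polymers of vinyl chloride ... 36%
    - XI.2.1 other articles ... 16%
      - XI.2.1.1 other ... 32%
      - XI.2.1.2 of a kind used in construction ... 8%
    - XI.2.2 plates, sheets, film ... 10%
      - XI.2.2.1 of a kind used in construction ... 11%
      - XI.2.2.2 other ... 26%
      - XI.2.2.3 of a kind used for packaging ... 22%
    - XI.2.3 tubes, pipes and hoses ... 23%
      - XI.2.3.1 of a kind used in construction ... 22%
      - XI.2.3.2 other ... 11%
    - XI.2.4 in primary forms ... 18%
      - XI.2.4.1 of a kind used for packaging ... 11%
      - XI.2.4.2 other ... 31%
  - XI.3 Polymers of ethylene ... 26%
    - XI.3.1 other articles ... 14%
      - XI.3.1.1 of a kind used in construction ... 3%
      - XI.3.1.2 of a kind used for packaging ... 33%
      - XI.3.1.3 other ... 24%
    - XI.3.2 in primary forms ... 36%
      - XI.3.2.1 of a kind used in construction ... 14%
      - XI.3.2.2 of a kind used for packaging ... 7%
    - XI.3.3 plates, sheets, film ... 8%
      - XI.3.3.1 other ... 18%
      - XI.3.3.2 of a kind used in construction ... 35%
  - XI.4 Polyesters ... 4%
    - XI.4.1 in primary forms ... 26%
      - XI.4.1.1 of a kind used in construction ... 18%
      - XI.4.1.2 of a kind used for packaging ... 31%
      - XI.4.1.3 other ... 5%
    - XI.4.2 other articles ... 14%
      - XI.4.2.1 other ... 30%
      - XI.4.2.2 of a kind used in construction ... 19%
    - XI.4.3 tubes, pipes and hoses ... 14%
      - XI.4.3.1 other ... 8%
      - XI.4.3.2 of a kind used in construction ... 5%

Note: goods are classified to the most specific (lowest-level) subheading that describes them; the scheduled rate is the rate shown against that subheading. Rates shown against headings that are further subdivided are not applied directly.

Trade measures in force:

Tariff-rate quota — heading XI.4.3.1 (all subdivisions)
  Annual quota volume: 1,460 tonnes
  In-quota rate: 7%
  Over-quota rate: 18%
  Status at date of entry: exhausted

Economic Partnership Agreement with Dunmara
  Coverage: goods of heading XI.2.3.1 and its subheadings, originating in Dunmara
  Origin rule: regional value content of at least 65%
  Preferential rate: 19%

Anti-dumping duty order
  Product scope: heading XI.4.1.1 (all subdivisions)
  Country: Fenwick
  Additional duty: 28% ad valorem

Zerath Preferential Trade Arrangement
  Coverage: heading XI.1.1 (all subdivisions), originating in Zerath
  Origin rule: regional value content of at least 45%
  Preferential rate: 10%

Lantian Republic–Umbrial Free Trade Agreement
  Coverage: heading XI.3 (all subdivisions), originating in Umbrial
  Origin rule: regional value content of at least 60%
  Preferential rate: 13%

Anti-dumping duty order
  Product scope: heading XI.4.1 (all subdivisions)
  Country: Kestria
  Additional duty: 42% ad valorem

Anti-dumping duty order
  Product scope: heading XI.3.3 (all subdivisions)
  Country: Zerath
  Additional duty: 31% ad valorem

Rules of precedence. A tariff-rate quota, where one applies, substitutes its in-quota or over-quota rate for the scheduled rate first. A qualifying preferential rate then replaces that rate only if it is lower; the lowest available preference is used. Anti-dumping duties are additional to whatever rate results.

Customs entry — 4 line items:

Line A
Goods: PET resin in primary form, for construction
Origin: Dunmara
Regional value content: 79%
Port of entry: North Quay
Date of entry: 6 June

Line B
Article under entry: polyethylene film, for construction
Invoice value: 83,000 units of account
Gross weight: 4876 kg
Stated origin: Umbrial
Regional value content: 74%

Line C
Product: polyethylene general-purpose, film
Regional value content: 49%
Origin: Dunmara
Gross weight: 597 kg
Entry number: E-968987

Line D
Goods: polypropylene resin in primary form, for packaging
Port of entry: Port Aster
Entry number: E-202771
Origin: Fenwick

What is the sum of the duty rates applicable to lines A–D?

56%

Line A: PET → XI.4; resin in primary form → XI.4.1; for construction → XI.4.1.1. Scheduled 18%. Dunmara agreement on XI.2.3.1: XI.4.1.1 not covered. → 18%.
Line B: polyethylene → XI.3; film → XI.3.3; for construction → XI.3.3.2. Scheduled 35%. Umbrial agreement on XI.3: RVC ≥ 60% → 13% available; preferential 13%. → 13%.
Line C: polyethylene → XI.3; film → XI.3.3; general-purpose → XI.3.3.1. Scheduled 18%. Dunmara agreement on XI.2.3.1: XI.3.3.1 not covered. → 18%.
Line D: polypropylene → XI.1; resin in primary form → XI.1.1; for packaging → XI.1.1.1. Scheduled 7%. No special measure applies. → 7%.
Sum: 18% + 13% + 18% + 7% = 56%.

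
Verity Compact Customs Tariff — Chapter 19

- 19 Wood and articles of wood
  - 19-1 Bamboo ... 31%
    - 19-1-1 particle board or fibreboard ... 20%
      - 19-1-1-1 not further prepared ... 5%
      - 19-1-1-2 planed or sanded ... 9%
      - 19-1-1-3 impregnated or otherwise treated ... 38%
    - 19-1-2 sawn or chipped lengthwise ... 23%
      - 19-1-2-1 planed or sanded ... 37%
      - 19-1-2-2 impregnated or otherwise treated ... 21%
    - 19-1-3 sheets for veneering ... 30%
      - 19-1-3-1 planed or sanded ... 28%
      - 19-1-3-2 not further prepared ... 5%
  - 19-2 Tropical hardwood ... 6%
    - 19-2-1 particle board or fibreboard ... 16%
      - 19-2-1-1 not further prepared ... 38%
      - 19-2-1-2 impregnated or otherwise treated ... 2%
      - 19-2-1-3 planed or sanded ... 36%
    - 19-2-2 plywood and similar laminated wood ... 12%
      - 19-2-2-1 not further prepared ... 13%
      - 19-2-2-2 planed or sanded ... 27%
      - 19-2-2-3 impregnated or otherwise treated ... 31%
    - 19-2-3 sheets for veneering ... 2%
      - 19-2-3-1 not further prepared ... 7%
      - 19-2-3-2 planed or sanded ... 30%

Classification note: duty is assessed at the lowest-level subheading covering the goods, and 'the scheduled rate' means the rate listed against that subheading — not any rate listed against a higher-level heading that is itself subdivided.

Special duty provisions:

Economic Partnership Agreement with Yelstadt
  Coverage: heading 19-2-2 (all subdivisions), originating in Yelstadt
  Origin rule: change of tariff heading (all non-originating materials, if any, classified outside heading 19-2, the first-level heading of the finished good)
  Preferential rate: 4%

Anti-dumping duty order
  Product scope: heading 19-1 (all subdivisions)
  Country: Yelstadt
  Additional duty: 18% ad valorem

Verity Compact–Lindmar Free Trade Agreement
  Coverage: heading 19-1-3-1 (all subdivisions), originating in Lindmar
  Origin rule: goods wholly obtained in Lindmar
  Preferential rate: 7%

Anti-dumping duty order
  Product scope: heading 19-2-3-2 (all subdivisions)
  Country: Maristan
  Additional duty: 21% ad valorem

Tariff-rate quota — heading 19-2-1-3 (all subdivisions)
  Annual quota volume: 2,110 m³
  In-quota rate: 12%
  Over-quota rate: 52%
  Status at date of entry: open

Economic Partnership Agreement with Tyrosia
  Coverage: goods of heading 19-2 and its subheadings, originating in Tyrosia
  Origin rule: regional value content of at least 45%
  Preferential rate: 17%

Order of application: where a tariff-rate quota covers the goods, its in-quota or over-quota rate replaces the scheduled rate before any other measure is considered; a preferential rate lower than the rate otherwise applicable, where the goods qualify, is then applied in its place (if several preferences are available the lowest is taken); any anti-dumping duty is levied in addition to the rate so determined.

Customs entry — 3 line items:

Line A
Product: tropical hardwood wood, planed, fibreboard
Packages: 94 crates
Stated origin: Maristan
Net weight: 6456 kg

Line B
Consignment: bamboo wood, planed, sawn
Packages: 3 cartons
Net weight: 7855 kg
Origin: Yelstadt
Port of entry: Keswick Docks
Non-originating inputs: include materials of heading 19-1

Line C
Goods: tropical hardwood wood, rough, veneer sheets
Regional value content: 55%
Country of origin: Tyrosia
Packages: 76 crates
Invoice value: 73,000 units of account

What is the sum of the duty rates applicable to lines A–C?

74%

Line A: tropical hardwood → 19-2; fibreboard → 19-2-1; planed → 19-2-1-3. Scheduled 36%. quota on 19-2-1-3 open → in-quota 12%. → 12%.
Line B: bamboo → 19-1; sawn → 19-1-2; planed → 19-1-2-1. Scheduled 37%. Yelstadt agreement on 19-2-2: 19-1-2-1 not covered; anti-dumping (Yelstadt, 19-1): +18%; total 37% + 18% = 55%. → 55%.
Line C: tropical hardwood → 19-2; veneer sheets → 19-2-3; rough → 19-2-3-1. Scheduled 7%. Tyrosia agreement on 19-2: RVC ≥ 45% → 17% available; preference 17% not lower than 7% → no reduction. → 7%.
Sum: 12% + 55% + 7% = 74%.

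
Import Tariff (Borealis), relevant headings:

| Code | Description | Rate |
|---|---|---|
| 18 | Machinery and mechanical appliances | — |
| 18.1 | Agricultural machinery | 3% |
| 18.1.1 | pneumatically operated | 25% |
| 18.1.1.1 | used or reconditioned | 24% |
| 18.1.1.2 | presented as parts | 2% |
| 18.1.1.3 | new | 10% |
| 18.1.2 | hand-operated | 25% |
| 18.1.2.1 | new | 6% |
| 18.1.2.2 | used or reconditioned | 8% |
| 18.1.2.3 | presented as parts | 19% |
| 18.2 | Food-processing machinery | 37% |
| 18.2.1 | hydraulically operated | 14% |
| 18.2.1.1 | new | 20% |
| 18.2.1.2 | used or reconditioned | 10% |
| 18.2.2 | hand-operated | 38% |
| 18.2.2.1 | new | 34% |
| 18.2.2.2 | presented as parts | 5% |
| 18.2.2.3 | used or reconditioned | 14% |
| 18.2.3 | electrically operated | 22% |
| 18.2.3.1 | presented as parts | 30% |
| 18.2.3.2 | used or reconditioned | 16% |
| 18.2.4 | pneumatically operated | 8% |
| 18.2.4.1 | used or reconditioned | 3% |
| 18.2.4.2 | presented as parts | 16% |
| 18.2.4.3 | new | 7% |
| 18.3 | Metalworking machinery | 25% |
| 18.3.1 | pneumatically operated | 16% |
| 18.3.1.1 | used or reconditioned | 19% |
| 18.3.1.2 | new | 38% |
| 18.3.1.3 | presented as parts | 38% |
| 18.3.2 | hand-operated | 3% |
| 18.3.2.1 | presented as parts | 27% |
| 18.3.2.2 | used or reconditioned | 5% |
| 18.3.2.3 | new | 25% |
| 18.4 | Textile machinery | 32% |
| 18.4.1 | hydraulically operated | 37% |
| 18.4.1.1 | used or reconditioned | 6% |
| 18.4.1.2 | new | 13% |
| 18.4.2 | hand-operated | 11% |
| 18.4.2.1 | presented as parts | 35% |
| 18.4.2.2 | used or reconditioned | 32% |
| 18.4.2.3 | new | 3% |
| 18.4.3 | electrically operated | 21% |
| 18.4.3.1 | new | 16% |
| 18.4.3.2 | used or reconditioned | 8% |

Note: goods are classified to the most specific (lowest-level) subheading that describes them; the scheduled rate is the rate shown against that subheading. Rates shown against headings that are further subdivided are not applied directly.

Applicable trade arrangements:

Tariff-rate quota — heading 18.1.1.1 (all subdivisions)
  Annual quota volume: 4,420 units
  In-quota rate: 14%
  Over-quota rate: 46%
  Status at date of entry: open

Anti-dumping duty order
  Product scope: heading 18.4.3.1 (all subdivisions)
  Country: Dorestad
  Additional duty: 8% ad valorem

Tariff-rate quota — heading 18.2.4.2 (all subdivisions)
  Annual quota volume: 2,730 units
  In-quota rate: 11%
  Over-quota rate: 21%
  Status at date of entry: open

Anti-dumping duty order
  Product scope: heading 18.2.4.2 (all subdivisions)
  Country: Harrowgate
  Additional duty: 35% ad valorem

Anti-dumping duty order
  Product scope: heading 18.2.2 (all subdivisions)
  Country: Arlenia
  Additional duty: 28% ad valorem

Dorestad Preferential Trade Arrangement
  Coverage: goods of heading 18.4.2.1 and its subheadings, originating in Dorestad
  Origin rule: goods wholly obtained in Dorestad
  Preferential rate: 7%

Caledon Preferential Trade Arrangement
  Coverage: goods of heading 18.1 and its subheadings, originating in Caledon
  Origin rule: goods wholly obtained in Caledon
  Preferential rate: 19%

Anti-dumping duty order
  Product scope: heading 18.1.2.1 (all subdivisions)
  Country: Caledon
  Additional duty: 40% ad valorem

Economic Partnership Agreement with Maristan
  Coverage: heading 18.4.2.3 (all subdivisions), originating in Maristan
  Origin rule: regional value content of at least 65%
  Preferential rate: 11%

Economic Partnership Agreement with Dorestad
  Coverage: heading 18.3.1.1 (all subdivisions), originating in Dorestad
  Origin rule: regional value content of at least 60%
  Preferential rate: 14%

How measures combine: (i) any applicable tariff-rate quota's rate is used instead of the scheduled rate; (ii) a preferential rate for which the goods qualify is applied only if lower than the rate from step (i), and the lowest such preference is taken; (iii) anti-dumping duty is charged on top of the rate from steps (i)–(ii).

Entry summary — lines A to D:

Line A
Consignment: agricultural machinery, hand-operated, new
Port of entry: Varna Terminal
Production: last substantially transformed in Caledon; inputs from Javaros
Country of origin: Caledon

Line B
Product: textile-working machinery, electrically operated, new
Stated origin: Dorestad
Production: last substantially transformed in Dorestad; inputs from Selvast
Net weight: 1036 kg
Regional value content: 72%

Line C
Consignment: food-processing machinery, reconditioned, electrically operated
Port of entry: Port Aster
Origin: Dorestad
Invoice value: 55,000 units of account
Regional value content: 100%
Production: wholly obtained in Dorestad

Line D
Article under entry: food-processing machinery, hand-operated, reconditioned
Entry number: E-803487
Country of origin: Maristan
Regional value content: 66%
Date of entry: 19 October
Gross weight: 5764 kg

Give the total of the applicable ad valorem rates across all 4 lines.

Line A: agricultural → 18.1; hand-operated → 18.1.2; new → 18.1.2.1. Scheduled 6%. Caledon agreement on 18.1: not wholly obtained; anti-dumping (Caledon, 18.1.2.1): +40%; total 6% + 40% = 46%. → 46%.
Line B: textile-working → 18.4; electrically operated → 18.4.3; new → 18.4.3.1. Scheduled 16%. Dorestad agreement on 18.4.2.1: 18.4.3.1 not covered; Dorestad agreement on 18.3.1.1: 18.4.3.1 not covered; anti-dumping (Dorestad, 18.4.3.1): +8%; total 16% + 8% = 24%. → 24%.
Line C: food-processing → 18.2; electrically operated → 18.2.3; reconditioned → 18.2.3.2. Scheduled 16%. Dorestad agreement on 18.4.2.1: 18.2.3.2 not covered; Dorestad agreement on 18.3.1.1: 18.2.3.2 not covered. → 16%.
Line D: food-processing → 18.2; hand-operated → 18.2.2; reconditioned → 18.2.2.3. Scheduled 14%. Maristan agreement on 18.4.2.3: 18.2.2.3 not covered. → 14%.
Sum: 46% + 24% + 16% + 14% = 100%.

100%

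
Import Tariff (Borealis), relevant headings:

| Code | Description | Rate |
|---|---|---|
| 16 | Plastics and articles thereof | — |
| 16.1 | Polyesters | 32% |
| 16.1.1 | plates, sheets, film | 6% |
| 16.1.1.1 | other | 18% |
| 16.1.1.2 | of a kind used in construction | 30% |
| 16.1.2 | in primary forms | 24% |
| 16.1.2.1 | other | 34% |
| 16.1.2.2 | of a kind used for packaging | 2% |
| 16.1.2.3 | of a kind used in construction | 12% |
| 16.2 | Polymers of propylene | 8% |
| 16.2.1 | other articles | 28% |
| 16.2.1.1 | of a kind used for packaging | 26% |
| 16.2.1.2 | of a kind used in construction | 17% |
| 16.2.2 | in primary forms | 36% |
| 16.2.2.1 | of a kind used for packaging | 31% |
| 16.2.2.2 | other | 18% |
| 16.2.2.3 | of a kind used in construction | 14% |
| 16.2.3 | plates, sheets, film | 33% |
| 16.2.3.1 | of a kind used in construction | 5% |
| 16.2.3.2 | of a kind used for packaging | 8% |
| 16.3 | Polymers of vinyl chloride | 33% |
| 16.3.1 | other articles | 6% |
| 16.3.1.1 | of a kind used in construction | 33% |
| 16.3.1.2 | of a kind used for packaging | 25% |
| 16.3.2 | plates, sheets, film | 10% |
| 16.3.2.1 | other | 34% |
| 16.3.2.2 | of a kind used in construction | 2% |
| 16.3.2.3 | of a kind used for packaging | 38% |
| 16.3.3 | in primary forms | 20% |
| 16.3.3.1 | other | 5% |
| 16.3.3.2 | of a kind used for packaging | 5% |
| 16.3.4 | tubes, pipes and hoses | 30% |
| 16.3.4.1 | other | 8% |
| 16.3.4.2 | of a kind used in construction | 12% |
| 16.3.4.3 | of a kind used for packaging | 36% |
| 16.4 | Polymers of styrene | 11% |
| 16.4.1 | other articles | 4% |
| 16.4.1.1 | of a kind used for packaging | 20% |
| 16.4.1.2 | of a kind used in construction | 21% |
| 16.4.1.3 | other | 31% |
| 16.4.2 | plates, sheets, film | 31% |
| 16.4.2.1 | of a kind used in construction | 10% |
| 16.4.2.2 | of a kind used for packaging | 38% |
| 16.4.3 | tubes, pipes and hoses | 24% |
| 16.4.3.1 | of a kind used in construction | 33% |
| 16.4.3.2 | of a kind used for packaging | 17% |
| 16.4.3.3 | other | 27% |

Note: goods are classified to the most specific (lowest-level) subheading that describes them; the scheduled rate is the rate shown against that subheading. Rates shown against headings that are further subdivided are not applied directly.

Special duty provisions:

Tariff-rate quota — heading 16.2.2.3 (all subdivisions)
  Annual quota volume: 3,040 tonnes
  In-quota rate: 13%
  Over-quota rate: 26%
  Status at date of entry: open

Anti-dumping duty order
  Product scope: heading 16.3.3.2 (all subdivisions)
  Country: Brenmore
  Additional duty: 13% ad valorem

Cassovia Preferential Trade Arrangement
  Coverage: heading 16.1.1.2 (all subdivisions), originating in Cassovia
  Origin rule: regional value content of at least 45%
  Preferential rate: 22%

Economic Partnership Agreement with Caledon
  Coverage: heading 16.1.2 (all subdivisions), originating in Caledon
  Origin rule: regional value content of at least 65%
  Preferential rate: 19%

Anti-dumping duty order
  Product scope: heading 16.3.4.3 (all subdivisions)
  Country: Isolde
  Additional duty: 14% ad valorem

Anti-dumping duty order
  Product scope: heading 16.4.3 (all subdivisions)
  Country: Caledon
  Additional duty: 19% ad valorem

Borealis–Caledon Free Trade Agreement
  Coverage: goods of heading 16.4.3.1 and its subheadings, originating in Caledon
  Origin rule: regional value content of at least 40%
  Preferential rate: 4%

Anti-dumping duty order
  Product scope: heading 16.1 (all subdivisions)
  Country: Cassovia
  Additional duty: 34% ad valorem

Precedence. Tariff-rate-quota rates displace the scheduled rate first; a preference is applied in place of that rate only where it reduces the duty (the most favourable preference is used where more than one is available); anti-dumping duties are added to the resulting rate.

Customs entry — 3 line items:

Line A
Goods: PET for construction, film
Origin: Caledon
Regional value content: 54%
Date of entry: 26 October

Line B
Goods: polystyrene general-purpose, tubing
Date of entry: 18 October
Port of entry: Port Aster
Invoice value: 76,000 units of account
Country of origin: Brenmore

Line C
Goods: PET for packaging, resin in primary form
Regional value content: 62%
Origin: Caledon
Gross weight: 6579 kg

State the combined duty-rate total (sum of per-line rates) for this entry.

59%

Line A: PET → 16.1; film → 16.1.1; for construction → 16.1.1.2. Scheduled 30%. Caledon agreement on 16.1.2: 16.1.1.2 not covered; Caledon agreement on 16.4.3.1: 16.1.1.2 not covered. → 30%.
Line B: polystyrene → 16.4; tubing → 16.4.3; general-purpose → 16.4.3.3. Scheduled 27%. No special measure applies. → 27%.
Line C: PET → 16.1; resin in primary form → 16.1.2; for packaging → 16.1.2.2. Scheduled 2%. Caledon agreement on 16.1.2: RVC < 65%; Caledon agreement on 16.4.3.1: 16.1.2.2 not covered. → 2%.
Sum: 30% + 27% + 2% = 59%.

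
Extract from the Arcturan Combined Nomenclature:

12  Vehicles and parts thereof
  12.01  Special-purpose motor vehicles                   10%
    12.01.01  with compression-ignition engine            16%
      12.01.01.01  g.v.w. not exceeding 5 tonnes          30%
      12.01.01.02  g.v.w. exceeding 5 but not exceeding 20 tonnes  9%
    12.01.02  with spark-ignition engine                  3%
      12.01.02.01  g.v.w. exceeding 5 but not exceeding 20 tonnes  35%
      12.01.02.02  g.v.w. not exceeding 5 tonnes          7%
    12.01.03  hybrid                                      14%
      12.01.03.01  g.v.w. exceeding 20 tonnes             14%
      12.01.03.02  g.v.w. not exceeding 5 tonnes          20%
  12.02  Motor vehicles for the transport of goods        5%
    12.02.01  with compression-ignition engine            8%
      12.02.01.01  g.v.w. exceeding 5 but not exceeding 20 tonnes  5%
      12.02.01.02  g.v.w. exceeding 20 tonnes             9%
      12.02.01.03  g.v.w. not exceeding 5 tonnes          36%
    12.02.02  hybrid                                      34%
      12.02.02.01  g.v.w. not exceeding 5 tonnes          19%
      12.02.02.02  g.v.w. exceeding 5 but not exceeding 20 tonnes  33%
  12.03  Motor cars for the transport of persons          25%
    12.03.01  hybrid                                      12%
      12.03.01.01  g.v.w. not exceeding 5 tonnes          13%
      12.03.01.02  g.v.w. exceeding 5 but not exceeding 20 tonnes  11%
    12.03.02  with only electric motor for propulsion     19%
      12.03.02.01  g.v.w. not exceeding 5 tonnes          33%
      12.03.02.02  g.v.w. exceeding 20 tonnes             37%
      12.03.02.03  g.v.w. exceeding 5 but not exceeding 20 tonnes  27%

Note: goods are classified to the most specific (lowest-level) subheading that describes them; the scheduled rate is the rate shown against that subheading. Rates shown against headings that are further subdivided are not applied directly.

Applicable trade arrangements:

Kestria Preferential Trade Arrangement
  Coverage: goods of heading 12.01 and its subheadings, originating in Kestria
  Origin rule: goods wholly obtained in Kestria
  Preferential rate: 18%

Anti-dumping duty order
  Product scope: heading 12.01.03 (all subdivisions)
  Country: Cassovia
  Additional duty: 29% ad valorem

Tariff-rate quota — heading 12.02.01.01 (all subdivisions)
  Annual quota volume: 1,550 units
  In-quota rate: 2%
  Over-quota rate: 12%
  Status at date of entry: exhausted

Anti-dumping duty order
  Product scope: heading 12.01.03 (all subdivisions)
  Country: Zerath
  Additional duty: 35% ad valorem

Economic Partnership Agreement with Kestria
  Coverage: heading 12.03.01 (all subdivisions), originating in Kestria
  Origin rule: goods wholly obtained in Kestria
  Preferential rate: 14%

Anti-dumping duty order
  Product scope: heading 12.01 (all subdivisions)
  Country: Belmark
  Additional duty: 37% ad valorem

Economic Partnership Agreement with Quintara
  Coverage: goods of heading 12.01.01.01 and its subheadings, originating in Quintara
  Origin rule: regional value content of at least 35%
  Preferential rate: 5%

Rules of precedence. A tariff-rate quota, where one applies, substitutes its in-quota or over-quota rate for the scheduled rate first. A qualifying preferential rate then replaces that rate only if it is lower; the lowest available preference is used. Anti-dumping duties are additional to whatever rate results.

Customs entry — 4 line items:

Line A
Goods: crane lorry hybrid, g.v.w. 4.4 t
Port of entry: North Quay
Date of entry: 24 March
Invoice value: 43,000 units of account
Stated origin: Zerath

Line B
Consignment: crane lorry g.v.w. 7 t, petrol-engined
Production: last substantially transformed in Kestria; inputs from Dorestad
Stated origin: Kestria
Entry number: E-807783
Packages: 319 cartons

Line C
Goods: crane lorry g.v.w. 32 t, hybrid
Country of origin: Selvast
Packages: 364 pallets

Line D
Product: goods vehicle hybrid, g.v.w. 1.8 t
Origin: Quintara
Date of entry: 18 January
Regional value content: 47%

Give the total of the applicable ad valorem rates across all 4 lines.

123%

Line A: crane lorry → 12.01; hybrid → 12.01.03; g.v.w. 4.4 t → 12.01.03.02. Scheduled 20%. anti-dumping (Zerath, 12.01.03): +35%; total 20% + 35% = 55%. → 55%.
Line B: crane lorry → 12.01; petrol-engined → 12.01.02; g.v.w. 7 t → 12.01.02.01. Scheduled 35%. Kestria agreement on 12.01: not wholly obtained; Kestria agreement on 12.03.01: 12.01.02.01 not covered. → 35%.
Line C: crane lorry → 12.01; hybrid → 12.01.03; g.v.w. 32 t → 12.01.03.01. Scheduled 14%. No special measure applies. → 14%.
Line D: goods vehicle → 12.02; hybrid → 12.02.02; g.v.w. 1.8 t → 12.02.02.01. Scheduled 19%. Quintara agreement on 12.01.01.01: 12.02.02.01 not covered. → 19%.
Sum: 55% + 35% + 14% + 19% = 123%.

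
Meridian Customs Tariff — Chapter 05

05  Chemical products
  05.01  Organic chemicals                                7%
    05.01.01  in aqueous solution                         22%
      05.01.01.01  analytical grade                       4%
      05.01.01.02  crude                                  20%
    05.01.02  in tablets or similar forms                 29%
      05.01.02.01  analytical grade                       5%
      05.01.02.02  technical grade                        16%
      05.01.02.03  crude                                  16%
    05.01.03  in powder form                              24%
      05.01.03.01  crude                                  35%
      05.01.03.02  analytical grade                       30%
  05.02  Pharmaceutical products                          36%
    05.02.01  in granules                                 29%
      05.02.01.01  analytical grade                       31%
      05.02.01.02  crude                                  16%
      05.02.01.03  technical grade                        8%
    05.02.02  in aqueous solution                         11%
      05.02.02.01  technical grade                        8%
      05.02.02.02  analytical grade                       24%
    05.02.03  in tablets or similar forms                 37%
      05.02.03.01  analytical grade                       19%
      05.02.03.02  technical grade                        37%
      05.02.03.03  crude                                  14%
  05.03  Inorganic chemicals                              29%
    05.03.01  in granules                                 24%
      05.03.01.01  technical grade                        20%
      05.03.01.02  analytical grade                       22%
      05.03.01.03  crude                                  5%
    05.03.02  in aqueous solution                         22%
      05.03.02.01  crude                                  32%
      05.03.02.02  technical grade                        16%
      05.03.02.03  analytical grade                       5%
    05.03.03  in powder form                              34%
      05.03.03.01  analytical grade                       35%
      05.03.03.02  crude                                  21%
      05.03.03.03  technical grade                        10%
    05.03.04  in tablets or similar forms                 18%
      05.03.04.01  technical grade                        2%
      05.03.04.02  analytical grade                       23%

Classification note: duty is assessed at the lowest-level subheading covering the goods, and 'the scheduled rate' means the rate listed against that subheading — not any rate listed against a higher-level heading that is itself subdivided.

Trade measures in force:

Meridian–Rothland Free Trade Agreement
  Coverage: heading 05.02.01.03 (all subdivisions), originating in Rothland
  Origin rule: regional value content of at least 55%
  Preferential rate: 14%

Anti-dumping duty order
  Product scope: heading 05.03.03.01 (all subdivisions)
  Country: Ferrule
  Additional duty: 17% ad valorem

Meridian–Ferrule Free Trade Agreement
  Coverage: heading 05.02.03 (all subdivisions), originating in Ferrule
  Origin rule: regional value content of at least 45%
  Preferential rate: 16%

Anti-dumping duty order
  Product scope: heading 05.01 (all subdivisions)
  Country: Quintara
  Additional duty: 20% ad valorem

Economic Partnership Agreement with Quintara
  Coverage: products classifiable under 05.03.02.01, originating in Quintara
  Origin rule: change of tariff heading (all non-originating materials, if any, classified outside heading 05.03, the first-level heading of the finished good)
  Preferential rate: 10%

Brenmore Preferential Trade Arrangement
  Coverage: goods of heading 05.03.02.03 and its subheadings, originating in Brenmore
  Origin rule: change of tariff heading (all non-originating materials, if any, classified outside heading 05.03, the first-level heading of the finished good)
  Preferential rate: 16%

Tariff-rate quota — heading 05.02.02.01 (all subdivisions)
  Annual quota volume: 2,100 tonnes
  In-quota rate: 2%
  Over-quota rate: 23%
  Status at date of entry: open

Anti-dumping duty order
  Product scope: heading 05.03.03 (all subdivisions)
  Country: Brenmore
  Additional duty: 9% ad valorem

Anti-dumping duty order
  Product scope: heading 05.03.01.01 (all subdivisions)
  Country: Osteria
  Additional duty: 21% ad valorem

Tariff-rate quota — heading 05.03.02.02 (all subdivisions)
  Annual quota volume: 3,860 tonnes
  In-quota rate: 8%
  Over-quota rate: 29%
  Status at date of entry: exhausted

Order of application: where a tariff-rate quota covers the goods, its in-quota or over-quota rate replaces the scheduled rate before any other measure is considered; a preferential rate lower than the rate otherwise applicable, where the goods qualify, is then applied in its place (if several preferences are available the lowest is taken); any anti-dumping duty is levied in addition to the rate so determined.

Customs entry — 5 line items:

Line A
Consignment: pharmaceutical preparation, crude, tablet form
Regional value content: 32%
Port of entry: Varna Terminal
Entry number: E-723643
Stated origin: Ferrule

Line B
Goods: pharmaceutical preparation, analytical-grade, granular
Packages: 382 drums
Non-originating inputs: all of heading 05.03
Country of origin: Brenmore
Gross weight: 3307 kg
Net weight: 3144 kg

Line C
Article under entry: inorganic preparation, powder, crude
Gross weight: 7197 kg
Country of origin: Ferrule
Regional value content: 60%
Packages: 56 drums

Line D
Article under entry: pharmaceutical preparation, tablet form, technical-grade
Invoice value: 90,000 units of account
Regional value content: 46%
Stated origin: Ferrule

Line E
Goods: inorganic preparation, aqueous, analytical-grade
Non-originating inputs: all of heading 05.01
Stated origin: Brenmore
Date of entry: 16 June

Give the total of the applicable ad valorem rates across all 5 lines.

Line A: pharmaceutical → 05.02; tablet form → 05.02.03; crude → 05.02.03.03. Scheduled 14%. Ferrule agreement on 05.02.03: RVC < 45%. → 14%.
Line B: pharmaceutical → 05.02; granular → 05.02.01; analytical-grade → 05.02.01.01. Scheduled 31%. Brenmore agreement on 05.03.02.03: 05.02.01.01 not covered. → 31%.
Line C: inorganic → 05.03; powder → 05.03.03; crude → 05.03.03.02. Scheduled 21%. Ferrule agreement on 05.02.03: 05.03.03.02 not covered. → 21%.
Line D: pharmaceutical → 05.02; tablet form → 05.02.03; technical-grade → 05.02.03.02. Scheduled 37%. Ferrule agreement on 05.02.03: RVC ≥ 45% → 16% available; preferential 16%. → 16%.
Line E: inorganic → 05.03; aqueous → 05.03.02; analytical-grade → 05.03.02.03. Scheduled 5%. Brenmore agreement on 05.03.02.03: CTH met → 16% available; preference 16% not lower than 5% → no reduction. → 5%.
Sum: 14% + 31% + 21% + 16% + 5% = 87%.

87%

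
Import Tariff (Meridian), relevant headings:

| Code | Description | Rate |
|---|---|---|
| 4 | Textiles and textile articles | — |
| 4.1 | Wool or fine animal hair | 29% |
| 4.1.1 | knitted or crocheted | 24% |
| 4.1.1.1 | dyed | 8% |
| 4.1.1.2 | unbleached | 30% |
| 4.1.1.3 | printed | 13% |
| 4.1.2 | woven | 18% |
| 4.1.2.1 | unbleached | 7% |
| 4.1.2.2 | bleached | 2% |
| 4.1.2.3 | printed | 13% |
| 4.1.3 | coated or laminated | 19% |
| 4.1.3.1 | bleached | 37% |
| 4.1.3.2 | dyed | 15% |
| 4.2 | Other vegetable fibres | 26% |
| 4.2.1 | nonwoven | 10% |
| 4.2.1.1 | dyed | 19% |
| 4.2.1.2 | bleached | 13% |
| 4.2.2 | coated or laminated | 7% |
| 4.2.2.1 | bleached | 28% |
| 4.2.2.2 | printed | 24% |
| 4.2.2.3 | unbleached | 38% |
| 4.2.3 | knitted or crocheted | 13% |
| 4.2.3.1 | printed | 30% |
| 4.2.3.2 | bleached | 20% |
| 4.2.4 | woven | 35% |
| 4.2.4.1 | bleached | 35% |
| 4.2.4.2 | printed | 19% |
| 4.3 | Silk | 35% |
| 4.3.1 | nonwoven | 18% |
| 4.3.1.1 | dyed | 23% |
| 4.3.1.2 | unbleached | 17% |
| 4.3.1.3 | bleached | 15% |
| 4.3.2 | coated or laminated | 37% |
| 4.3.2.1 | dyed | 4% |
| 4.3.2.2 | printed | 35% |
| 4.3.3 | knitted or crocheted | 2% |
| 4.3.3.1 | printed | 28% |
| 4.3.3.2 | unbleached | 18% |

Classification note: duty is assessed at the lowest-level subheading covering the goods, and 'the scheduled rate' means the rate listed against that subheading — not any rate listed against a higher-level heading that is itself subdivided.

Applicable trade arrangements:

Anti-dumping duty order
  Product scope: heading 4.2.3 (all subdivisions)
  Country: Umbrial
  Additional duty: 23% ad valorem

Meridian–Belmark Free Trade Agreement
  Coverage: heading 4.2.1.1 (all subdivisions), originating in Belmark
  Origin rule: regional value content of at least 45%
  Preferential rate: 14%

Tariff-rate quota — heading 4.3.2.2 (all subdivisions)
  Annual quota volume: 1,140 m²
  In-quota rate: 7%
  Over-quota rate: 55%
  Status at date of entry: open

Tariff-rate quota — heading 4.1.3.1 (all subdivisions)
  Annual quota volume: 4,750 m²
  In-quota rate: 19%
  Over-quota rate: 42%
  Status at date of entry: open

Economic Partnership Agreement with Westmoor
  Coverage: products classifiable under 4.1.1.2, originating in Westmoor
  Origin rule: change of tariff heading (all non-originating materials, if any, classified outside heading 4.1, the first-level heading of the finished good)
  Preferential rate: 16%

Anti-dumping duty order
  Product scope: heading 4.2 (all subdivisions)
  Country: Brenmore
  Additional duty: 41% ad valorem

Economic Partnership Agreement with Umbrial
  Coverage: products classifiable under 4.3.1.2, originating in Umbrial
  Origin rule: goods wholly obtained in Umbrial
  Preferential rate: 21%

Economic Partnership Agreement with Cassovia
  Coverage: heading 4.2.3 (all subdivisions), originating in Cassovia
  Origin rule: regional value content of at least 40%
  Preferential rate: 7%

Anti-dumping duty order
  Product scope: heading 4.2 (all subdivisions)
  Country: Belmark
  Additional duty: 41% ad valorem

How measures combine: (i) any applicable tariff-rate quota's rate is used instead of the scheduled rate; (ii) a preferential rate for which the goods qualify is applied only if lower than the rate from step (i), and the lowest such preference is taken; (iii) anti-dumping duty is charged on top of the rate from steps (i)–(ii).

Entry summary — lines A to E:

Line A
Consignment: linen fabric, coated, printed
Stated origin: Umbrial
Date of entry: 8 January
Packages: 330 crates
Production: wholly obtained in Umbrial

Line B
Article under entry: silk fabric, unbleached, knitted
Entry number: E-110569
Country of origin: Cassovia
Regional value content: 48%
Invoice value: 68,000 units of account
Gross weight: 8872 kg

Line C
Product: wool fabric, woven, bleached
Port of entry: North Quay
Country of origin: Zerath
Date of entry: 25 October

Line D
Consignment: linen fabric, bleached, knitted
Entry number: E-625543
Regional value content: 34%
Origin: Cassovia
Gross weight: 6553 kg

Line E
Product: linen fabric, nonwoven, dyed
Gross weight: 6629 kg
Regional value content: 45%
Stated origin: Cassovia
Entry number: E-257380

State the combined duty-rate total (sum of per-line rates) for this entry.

Line A: linen → 4.2; coated → 4.2.2; printed → 4.2.2.2. Scheduled 24%. Umbrial agreement on 4.3.1.2: 4.2.2.2 not covered. → 24%.
Line B: silk → 4.3; knitted → 4.3.3; unbleached → 4.3.3.2. Scheduled 18%. Cassovia agreement on 4.2.3: 4.3.3.2 not covered. → 18%.
Line C: wool → 4.1; woven → 4.1.2; bleached → 4.1.2.2. Scheduled 2%. No special measure applies. → 2%.
Line D: linen → 4.2; knitted → 4.2.3; bleached → 4.2.3.2. Scheduled 20%. Cassovia agreement on 4.2.3: RVC < 40%. → 20%.
Line E: linen → 4.2; nonwoven → 4.2.1; dyed → 4.2.1.1. Scheduled 19%. Cassovia agreement on 4.2.3: 4.2.1.1 not covered. → 19%.
Sum: 24% + 18% + 2% + 20% + 19% = 83%.

83%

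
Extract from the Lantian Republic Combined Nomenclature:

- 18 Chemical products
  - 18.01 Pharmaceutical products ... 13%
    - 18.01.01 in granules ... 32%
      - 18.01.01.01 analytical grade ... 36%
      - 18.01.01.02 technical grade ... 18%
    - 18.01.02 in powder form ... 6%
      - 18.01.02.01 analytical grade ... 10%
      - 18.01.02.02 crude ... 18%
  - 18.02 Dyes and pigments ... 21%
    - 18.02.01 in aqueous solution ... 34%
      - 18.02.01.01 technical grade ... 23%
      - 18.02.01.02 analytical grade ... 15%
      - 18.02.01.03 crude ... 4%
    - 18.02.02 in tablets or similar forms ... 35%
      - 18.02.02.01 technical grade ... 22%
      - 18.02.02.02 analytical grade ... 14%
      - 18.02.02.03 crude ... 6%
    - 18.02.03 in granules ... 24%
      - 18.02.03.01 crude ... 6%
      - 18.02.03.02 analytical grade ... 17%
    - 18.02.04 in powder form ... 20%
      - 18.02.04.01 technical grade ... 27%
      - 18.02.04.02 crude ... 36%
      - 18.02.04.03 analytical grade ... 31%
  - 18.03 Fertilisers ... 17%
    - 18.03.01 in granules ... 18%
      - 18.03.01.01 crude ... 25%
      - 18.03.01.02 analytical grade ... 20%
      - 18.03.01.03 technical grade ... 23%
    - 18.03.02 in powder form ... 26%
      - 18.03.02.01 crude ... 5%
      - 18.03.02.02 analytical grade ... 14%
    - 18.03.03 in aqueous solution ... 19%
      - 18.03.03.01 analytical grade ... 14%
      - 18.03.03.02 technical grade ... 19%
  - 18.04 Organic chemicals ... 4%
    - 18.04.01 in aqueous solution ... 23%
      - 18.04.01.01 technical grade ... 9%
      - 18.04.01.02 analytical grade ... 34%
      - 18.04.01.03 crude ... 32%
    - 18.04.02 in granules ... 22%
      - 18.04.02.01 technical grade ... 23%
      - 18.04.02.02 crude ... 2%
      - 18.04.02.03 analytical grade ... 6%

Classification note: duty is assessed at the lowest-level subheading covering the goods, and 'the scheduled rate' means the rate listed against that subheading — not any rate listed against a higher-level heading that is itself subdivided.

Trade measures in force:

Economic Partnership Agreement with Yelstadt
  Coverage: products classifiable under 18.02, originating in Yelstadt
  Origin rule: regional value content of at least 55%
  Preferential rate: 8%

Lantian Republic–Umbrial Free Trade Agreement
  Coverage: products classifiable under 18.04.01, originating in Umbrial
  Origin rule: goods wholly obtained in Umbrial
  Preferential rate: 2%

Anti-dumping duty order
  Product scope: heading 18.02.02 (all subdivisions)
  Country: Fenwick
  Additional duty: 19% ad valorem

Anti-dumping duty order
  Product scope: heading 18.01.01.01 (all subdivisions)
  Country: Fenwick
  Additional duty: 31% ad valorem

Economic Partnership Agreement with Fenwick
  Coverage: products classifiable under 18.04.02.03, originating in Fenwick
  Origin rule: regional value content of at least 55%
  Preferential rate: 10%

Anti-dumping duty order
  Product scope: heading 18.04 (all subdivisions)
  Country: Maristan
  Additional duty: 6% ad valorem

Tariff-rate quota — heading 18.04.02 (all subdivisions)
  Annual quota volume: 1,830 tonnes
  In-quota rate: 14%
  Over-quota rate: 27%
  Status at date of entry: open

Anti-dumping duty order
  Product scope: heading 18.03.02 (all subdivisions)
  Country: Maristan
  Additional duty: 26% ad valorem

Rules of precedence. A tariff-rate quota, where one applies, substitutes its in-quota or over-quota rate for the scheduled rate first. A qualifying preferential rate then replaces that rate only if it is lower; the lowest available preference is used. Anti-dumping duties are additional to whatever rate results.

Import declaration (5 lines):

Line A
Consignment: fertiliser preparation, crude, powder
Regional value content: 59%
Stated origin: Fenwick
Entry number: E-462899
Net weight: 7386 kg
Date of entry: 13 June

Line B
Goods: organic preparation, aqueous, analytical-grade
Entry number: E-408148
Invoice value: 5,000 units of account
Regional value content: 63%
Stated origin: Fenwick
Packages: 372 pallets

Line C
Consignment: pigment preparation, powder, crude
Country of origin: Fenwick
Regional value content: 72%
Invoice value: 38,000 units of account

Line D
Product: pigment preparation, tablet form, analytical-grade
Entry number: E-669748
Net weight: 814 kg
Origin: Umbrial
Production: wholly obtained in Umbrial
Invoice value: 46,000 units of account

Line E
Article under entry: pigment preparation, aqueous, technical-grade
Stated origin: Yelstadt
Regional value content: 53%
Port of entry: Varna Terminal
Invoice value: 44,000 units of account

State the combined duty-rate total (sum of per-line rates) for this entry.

Line A: fertiliser → 18.03; powder → 18.03.02; crude → 18.03.02.01. Scheduled 5%. Fenwick agreement on 18.04.02.03: 18.03.02.01 not covered. → 5%.
Line B: organic → 18.04; aqueous → 18.04.01; analytical-grade → 18.04.01.02. Scheduled 34%. Fenwick agreement on 18.04.02.03: 18.04.01.02 not covered. → 34%.
Line C: pigment → 18.02; powder → 18.02.04; crude → 18.02.04.02. Scheduled 36%. Fenwick agreement on 18.04.02.03: 18.02.04.02 not covered. → 36%.
Line D: pigment → 18.02; tablet form → 18.02.02; analytical-grade → 18.02.02.02. Scheduled 14%. Umbrial agreement on 18.04.01: 18.02.02.02 not covered. → 14%.
Line E: pigment → 18.02; aqueous → 18.02.01; technical-grade → 18.02.01.01. Scheduled 23%. Yelstadt agreement on 18.02: RVC < 55%. → 23%.
Sum: 5% + 34% + 36% + 14% + 23% = 112%.

112%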